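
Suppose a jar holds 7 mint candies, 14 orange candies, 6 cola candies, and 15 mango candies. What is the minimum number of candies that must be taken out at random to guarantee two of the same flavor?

5

Treat the 4 flavors as pigeonholes.
The worst case takes 1 candy of each flavor without reaching 2 of any: 4 × 1 = 4.
The next candy must bring some flavor to 2, so 4 + 1 = 5.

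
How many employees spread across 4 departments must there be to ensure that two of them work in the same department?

5

There are 4 departments acting as pigeonholes.
With 4 employees we could place one in each, avoiding any repeat.
One more forces some class to hold 2, so 4 + 1 = 5.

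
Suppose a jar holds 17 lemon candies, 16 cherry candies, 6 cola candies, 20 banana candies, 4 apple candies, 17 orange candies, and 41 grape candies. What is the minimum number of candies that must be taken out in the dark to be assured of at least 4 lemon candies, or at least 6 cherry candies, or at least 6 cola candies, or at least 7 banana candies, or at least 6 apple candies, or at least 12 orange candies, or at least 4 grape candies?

38

The worst case stops just short of every target: 3 lemon, 5 cherry, 5 cola, 6 banana, all 4 apple, 11 orange, 3 grape — 3 + 5 + 5 + 6 + 4 + 11 + 3 = 37 candies.
One more candy must push some flavor to its target, so 37 + 1 = 38.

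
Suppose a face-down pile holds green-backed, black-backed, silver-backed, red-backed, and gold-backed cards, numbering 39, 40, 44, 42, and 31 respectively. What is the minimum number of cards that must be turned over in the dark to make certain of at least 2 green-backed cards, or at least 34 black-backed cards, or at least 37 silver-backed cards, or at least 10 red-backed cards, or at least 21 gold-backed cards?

100

The worst case stops just short of every target: 1 green-backed, 33 black-backed, 36 silver-backed, 9 red-backed, 20 gold-backed — 1 + 33 + 36 + 9 + 20 = 99 cards.
One more card must push some back color to its target, so 99 + 1 = 100.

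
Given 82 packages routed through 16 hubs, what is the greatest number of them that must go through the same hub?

The 82 packages fall into 16 hubs.
If each of the 16 hubs held at most 5, the total would be at most 16 × 5 = 80 < 82, a contradiction.
So at least one holds ⌈82/16⌉ = 6.

6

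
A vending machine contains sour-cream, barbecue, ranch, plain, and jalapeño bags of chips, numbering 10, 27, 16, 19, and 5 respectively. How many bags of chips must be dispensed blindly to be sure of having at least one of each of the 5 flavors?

73

The hardest flavor to obtain is jalapeño: we could draw every other bag of chips first — 77 − 5 = 72 bags of chips — without a single jalapeño one.
The next draw must be jalapeño, so 72 + 1 = 73.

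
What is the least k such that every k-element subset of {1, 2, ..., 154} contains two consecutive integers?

78

Partition {1, …, 154} into 77 pairs: {1,2}, {3,4}, …, {153,154}.
Choosing 77 integers — say the 77 even numbers 2, 4, …, 154 — takes one from each pair and avoids the property.
Choosing 78 forces two into the same pair by pigeonhole, and those are consecutive. So 78.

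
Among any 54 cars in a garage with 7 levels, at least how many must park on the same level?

8

If each of the 7 levels held at most 7, the total would be at most 7 × 7 = 49 < 54, a contradiction.
So at least one holds ⌈54/7⌉ = 8.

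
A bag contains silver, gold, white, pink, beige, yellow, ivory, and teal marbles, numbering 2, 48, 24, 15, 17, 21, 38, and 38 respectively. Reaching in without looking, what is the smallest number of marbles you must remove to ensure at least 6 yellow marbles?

The worst case draws every non-yellow marble first: 2 + 48 + 24 + 15 + 17 + 38 + 38 = 182.
The next 6 draws are then forced to be yellow, giving 182 + 6 = 188.

188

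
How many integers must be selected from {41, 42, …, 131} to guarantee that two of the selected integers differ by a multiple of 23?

Group the integers by remainder mod 23; there are 23 residue classes, each nonempty in this range.
Choosing one from each class (23 integers) avoids any shared remainder.
One more choice must repeat a class, so two differ by a multiple of 23. Hence 23 + 1 = 24.

24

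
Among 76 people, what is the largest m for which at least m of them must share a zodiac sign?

There are 12 zodiac signs, which serve as the pigeonholes.
If each of the 12 zodiac signs held at most 6, the total would be at most 12 × 6 = 72 < 76, a contradiction.
So at least one holds ⌈76/12⌉ = 7.

7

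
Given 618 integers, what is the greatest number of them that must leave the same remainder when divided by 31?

20

If each of the 31 residue classes modulo 31 held at most 19, the total would be at most 31 × 19 = 589 < 618, a contradiction.
So at least one holds ⌈618/31⌉ = 20.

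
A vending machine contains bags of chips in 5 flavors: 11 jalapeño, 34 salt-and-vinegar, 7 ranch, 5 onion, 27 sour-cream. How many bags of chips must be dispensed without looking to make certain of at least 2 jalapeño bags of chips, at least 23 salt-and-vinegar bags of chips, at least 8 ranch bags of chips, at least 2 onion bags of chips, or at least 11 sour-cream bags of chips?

The worst case stops just short of every target: 1 jalapeño, 22 salt-and-vinegar, 7 ranch, 1 onion, 10 sour-cream — 1 + 22 + 7 + 1 + 10 = 41 bags of chips.
One more bag of chips must push some flavor to its target, so 41 + 1 = 42.

42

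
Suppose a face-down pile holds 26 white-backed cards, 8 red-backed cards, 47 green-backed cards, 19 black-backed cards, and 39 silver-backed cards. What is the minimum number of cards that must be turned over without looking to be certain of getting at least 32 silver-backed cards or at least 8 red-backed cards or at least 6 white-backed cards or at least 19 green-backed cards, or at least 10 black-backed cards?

71

Each of the 5 back colors has its own threshold; avoid all of them simultaneously.
The worst case stops just short of every target: 5 white-backed, 7 red-backed, 18 green-backed, 9 black-backed, 31 silver-backed — 5 + 7 + 18 + 9 + 31 = 70 cards.
One more card must push some back color to its target, so 70 + 1 = 71.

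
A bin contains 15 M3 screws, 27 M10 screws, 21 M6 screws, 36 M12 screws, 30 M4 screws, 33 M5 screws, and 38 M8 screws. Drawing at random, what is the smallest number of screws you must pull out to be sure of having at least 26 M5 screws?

193

To avoid M5 screws as long as possible, exhaust the other 6 sizes first.
The worst case draws every non-M5 screw first: 15 + 27 + 21 + 36 + 30 + 38 = 167.
The next 26 draws are then forced to be M5, giving 167 + 26 = 193.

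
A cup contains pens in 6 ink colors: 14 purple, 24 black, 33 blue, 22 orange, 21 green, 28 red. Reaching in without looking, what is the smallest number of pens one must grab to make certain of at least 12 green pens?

133

To avoid green pens as long as possible, exhaust the other 5 ink colors first.
The worst case draws every non-green pen first: 14 + 24 + 33 + 22 + 28 = 121.
The next 12 draws are then forced to be green, giving 121 + 12 = 133.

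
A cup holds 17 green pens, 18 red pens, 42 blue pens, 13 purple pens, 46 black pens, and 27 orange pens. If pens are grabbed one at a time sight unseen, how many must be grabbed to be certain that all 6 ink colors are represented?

The hardest ink color to obtain is purple: we could draw every other pen first — 163 − 13 = 150 pens — without a single purple one.
The next draw must be purple, so 150 + 1 = 151.

151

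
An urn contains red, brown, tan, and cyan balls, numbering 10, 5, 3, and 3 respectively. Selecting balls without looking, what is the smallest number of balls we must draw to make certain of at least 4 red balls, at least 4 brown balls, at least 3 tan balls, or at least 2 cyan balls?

10

The worst case stops just short of every target: 3 red, 3 brown, 2 tan, 1 cyan — 3 + 3 + 2 + 1 = 9 balls.
One more ball must push some color to its target, so 9 + 1 = 10.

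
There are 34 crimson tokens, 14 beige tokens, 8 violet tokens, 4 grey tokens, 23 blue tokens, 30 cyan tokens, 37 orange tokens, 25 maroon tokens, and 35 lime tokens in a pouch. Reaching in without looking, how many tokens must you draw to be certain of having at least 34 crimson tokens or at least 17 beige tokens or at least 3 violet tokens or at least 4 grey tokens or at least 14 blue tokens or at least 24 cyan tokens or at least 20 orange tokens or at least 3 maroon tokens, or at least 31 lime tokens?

140

The worst case stops just short of every target: 33 crimson, all 14 beige, 2 violet, 3 grey, 13 blue, 23 cyan, 19 orange, 2 maroon, 30 lime — 33 + 14 + 2 + 3 + 13 + 23 + 19 + 2 + 30 = 139 tokens.
One more token must push some color to its target, so 139 + 1 = 140.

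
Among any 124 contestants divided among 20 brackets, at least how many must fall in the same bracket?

7

If each of the 20 brackets held at most 6, the total would be at most 20 × 6 = 120 < 124, a contradiction.
So at least one holds ⌈124/20⌉ = 7.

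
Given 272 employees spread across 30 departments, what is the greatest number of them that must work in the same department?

10

The 272 employees fall into 30 departments.
If each of the 30 departments held at most 9, the total would be at most 30 × 9 = 270 < 272, a contradiction.
So at least one holds ⌈272/30⌉ = 10.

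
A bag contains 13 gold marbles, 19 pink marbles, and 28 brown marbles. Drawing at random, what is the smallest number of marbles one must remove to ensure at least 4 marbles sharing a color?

10

The worst case takes 3 marbles of each color without reaching 4 of any: 3 × 3 = 9.
The next marble must bring some color to 4, so 9 + 1 = 10.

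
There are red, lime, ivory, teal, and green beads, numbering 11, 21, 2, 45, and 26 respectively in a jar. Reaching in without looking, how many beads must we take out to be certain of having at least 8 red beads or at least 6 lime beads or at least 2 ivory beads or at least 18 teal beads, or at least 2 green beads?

32

The worst case stops just short of every target: 7 red, 5 lime, 1 ivory, 17 teal, 1 green — 7 + 5 + 1 + 17 + 1 = 31 beads.
One more bead must push some color to its target, so 31 + 1 = 32.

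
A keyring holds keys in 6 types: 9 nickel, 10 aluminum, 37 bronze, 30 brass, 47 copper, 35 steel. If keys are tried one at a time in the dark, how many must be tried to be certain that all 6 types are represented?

160

The hardest type to obtain is nickel: we could draw every other key first — 168 − 9 = 159 keys — without a single nickel one.
The next draw must be nickel, so 159 + 1 = 160.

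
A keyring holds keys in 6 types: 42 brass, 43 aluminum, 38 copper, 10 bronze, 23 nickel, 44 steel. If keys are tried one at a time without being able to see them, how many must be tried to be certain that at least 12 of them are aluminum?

The worst case draws every non-aluminum key first: 42 + 38 + 10 + 23 + 44 = 157.
The next 12 draws are then forced to be aluminum, giving 157 + 12 = 169.

169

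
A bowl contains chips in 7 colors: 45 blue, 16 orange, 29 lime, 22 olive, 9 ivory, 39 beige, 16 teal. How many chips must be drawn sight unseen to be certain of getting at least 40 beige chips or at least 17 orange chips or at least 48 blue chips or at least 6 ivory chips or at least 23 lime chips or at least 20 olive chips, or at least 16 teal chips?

Each of the 7 colors has its own threshold; avoid all of them simultaneously.
The worst case stops just short of every target: all 45 blue, 16 orange, 22 lime, 19 olive, 5 ivory, 39 beige, 15 teal — 45 + 16 + 22 + 19 + 5 + 39 + 15 = 161 chips.
One more chip must push some color to its target, so 161 + 1 = 162.

162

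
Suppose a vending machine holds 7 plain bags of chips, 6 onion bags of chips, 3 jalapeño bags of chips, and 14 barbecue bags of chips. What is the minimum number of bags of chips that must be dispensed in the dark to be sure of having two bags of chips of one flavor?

5

The worst case takes 1 bag of chips of each flavor without reaching 2 of any: 4 × 1 = 4.
The next bag of chips must bring some flavor to 2, so 4 + 1 = 5.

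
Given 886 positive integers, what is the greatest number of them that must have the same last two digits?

The 886 positive integers fall into 100 possible two-digit endings.
If each of the 100 possible two-digit endings held at most 8, the total would be at most 100 × 8 = 800 < 886, a contradiction.
So at least one holds ⌈886/100⌉ = 9.

9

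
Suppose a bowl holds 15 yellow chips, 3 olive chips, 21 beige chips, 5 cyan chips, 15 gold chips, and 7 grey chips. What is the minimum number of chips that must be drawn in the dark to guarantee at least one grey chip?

To avoid grey chips as long as possible, exhaust the other 5 colors first.
The worst case draws every non-grey chip first: 15 + 3 + 21 + 5 + 15 = 59.
The next draw is then forced to be grey, giving 59 + 1 = 60.

60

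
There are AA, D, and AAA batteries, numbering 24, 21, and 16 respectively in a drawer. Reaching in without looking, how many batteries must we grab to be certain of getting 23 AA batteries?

60

The worst case draws every non-AA battery first: 21 + 16 = 37.
The next 23 draws are then forced to be AA, giving 37 + 23 = 60.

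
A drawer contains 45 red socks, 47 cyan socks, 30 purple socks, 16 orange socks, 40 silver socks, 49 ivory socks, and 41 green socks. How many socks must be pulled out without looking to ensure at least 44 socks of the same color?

257

In the worst case we take at most 43 of each color, but all 30 purple, all 16 orange, all 40 silver, and all 41 green (fewer than 43), giving 43 + 43 + 30 + 16 + 40 + 43 + 41 = 256.
One more sock then forces some color to 44, so 256 + 1 = 257.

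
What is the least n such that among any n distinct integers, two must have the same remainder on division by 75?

76

Two integers differ by a multiple of 75 exactly when they share a remainder mod 75.
There are 75 residue classes mod 75, so 75 integers can all lie in distinct classes.
One more integer must repeat a residue, giving a difference divisible by 75. So n = 75 + 1 = 76.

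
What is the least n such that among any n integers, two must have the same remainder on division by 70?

Use the pigeonhole principle on residue classes: two integers differ by a multiple of 70 exactly when they share a remainder mod 70.
There are 70 residue classes mod 70, so 70 integers can all lie in distinct classes.
One more integer must repeat a residue, giving a difference divisible by 70. So n = 70 + 1 = 71.

71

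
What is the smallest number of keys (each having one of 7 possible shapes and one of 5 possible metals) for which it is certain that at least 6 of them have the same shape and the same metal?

176

There are 7 × 5 = 35 (shape, metal) combinations acting as pigeonholes.
With 35 × 5 = 175 keys we could place exactly 5 in each, with no (shape, metal) pair reaching 6.
One more forces some (shape, metal) pair to hold 6, so 175 + 1 = 176.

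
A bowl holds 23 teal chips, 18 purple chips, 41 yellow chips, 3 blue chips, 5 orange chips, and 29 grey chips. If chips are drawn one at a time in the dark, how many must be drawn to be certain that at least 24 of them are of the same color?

Treat the 6 colors as pigeonholes.
In the worst case we take at most 23 of each color, but all 18 purple, all 3 blue, and all 5 orange (fewer than 23), giving 23 + 18 + 23 + 3 + 5 + 23 = 95.
One more chip then forces some color to 24, so 95 + 1 = 96.

96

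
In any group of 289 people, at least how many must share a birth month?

25

If each of the 12 months of the year held at most 24, the total would be at most 12 × 24 = 288 < 289, a contradiction.
So at least one holds ⌈289/12⌉ = 25.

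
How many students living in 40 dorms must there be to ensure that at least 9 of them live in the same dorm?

321

There are 40 dorms acting as pigeonholes.
With 40 × 8 = 320 students we could place exactly 8 in each, with no class reaching 9.
One more forces some class to hold 9, so 320 + 1 = 321.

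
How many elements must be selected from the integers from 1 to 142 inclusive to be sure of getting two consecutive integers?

72

Partition {1, …, 142} into 71 pairs: {1,2}, {3,4}, …, {141,142}.
Choosing 71 integers — say the 71 even numbers 2, 4, …, 142 — takes one from each pair and avoids the property.
Choosing 72 forces two into the same pair by pigeonhole, and those are consecutive. So 72.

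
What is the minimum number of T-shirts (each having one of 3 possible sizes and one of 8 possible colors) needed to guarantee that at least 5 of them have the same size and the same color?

97

There are 3 × 8 = 24 (size, color) combinations acting as pigeonholes.
With 24 × 4 = 96 T-shirts we could place exactly 4 in each, with no (size, color) pair reaching 5.
One more forces some (size, color) pair to hold 5, so 96 + 1 = 97.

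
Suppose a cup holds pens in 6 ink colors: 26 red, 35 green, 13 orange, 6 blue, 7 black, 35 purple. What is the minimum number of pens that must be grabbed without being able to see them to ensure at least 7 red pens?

The worst case draws every non-red pen first: 35 + 13 + 6 + 7 + 35 = 96.
The next 7 draws are then forced to be red, giving 96 + 7 = 103.

103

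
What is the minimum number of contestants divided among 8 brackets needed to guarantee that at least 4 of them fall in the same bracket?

25

There are 8 brackets acting as pigeonholes.
With 8 × 3 = 24 contestants we could place exactly 3 in each, with no class reaching 4.
One more forces some class to hold 4, so 24 + 1 = 25.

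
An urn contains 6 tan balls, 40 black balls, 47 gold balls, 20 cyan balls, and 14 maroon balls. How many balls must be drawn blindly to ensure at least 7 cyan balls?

To avoid cyan balls as long as possible, exhaust the other 4 colors first.
The worst case draws every non-cyan ball first: 6 + 40 + 47 + 14 = 107.
The next 7 draws are then forced to be cyan, giving 107 + 7 = 114.

114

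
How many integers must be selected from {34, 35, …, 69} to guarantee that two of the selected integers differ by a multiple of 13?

14

Use the pigeonhole principle on residue classes: group the integers by remainder mod 13; there are 13 residue classes, each nonempty in this range.
Choosing one from each class (13 integers) avoids any shared remainder.
One more choice must repeat a class, so two differ by a multiple of 13. Hence 13 + 1 = 14.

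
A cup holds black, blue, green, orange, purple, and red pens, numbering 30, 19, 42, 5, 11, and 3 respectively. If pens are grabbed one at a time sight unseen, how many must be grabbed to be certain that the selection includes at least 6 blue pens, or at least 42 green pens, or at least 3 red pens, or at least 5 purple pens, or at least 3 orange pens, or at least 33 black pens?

The worst case stops just short of every target: all 30 black, 5 blue, 41 green, 2 orange, 4 purple, 2 red — 30 + 5 + 41 + 2 + 4 + 2 = 84 pens.
One more pen must push some ink color to its target, so 84 + 1 = 85.

85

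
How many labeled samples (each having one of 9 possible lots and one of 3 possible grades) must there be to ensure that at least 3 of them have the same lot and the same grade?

55

There are 9 × 3 = 27 (lot, grade) combinations acting as pigeonholes.
With 27 × 2 = 54 labeled samples we could place exactly 2 in each, with no (lot, grade) pair reaching 3.
One more forces some (lot, grade) pair to hold 3, so 54 + 1 = 55.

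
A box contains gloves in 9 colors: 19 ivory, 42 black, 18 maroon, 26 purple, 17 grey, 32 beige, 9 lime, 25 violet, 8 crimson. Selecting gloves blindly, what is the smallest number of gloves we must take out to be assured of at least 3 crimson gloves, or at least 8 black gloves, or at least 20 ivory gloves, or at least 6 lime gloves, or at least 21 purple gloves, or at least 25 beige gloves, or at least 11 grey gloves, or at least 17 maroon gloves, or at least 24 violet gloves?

127

The worst case stops just short of every target: 19 ivory, 7 black, 16 maroon, 20 purple, 10 grey, 24 beige, 5 lime, 23 violet, 2 crimson — 19 + 7 + 16 + 20 + 10 + 24 + 5 + 23 + 2 = 126 gloves.
One more glove must push some color to its target, so 126 + 1 = 127.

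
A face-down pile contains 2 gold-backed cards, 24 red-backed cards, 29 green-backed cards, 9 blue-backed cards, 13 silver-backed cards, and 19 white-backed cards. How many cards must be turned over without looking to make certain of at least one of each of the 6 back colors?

The hardest back color to obtain is gold-backed: we could draw every other card first — 96 − 2 = 94 cards — without a single gold-backed one.
The next draw must be gold-backed, so 94 + 1 = 95.

95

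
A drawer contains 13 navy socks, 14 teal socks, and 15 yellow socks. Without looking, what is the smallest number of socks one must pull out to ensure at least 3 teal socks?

31

The worst case draws every non-teal sock first: 13 + 15 = 28.
The next 3 draws are then forced to be teal, giving 28 + 3 = 31.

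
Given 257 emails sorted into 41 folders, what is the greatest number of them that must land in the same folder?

7

If each of the 41 folders held at most 6, the total would be at most 41 × 6 = 246 < 257, a contradiction.
So at least one holds ⌈257/41⌉ = 7.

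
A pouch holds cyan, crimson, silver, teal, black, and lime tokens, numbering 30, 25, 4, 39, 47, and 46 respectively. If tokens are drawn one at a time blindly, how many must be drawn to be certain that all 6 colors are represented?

188

The hardest color to obtain is silver: we could draw every other token first — 191 − 4 = 187 tokens — without a single silver one.
The next draw must be silver, so 187 + 1 = 188.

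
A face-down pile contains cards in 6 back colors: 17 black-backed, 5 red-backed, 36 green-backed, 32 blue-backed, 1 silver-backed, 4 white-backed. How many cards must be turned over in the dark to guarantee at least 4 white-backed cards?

95

The worst case draws every non-white-backed card first: 17 + 5 + 36 + 32 + 1 = 91.
The next 4 draws are then forced to be white-backed, giving 91 + 4 = 95.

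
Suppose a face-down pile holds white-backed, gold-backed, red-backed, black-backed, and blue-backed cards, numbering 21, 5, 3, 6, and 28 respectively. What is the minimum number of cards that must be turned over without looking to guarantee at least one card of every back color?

The hardest back color to obtain is red-backed: we could draw every other card first — 63 − 3 = 60 cards — without a single red-backed one.
The next draw must be red-backed, so 60 + 1 = 61.

61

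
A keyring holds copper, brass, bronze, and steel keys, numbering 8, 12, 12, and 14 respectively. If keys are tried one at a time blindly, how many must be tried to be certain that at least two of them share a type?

5

Treat the 4 types as pigeonholes.
The worst case takes 1 key of each type without reaching 2 of any: 4 × 1 = 4.
The next key must bring some type to 2, so 4 + 1 = 5.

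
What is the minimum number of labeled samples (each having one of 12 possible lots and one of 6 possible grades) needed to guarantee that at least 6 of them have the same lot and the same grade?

There are 12 × 6 = 72 (lot, grade) combinations acting as pigeonholes.
With 72 × 5 = 360 labeled samples we could place exactly 5 in each, with no (lot, grade) pair reaching 6.
One more forces some (lot, grade) pair to hold 6, so 360 + 1 = 361.

361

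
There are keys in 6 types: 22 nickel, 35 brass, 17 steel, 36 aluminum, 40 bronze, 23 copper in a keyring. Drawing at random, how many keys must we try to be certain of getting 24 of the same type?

In the worst case we take at most 23 of each type, but all 22 nickel and all 17 steel (fewer than 23), giving 22 + 23 + 17 + 23 + 23 + 23 = 131.
One more key then forces some type to 24, so 131 + 1 = 132.

132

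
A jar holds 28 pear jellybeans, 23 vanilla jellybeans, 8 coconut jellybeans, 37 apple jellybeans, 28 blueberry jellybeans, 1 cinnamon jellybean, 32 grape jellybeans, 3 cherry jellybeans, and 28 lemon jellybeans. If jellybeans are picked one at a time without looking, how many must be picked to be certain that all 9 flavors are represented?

The hardest flavor to obtain is cinnamon: we could draw every other jellybean first — 188 − 1 = 187 jellybeans — without a single cinnamon one.
The next draw must be cinnamon, so 187 + 1 = 188.

188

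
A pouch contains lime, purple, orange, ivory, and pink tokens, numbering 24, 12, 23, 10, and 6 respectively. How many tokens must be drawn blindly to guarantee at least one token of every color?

70

The hardest color to obtain is pink: we could draw every other token first — 75 − 6 = 69 tokens — without a single pink one.
The next draw must be pink, so 69 + 1 = 70.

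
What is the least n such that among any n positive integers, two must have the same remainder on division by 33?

34

Use the pigeonhole principle on residue classes: two integers differ by a multiple of 33 exactly when they share a remainder mod 33.
There are 33 residue classes mod 33, so 33 integers can all lie in distinct classes.
One more integer must repeat a residue, giving a difference divisible by 33. So n = 33 + 1 = 34.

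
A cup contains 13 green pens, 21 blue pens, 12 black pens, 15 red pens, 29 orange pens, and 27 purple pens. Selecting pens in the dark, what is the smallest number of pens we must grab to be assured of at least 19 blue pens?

115

The worst case draws every non-blue pen first: 13 + 12 + 15 + 29 + 27 = 96.
The next 19 draws are then forced to be blue, giving 96 + 19 = 115.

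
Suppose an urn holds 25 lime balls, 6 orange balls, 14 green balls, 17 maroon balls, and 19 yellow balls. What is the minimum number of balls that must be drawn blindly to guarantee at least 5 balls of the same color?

21

Treat the 5 colors as pigeonholes.
The worst case takes 4 balls of each color without reaching 5 of any: 5 × 4 = 20.
The next ball must bring some color to 5, so 20 + 1 = 21.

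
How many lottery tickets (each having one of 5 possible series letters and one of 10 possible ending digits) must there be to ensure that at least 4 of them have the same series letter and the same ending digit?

There are 5 × 10 = 50 (series letter, ending digit) combinations acting as pigeonholes.
With 50 × 3 = 150 lottery tickets we could place exactly 3 in each, with no (series letter, ending digit) pair reaching 4.
One more forces some (series letter, ending digit) pair to hold 4, so 150 + 1 = 151.

151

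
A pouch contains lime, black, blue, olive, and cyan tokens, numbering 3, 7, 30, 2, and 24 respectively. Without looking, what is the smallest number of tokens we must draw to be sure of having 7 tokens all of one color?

24

In the worst case we take at most 6 of each color, but all 3 lime and all 2 olive (fewer than 6), giving 3 + 6 + 6 + 2 + 6 = 23.
One more token then forces some color to 7, so 23 + 1 = 24.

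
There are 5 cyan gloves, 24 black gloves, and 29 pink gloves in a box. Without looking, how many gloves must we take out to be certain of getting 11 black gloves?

45

The worst case draws every non-black glove first: 5 + 29 = 34.
The next 11 draws are then forced to be black, giving 34 + 11 = 45.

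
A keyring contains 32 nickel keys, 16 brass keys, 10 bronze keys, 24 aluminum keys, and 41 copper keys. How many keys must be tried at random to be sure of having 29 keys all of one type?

Treat the 5 types as pigeonholes.
In the worst case we take at most 28 of each type, but all 16 brass, all 10 bronze, and all 24 aluminum (fewer than 28), giving 28 + 16 + 10 + 24 + 28 = 106.
One more key then forces some type to 29, so 106 + 1 = 107.

107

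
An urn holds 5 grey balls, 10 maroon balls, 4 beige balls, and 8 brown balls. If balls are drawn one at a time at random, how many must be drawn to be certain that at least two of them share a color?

The worst case takes 1 ball of each color without reaching 2 of any: 4 × 1 = 4.
The next ball must bring some color to 2, so 4 + 1 = 5.

5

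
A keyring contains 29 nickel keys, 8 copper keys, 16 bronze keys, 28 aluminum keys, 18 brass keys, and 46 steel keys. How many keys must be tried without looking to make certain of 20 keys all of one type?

Treat the 6 types as pigeonholes.
In the worst case we take at most 19 of each type, but all 8 copper, all 16 bronze, and all 18 brass (fewer than 19), giving 19 + 8 + 16 + 19 + 18 + 19 = 99.
One more key then forces some type to 20, so 99 + 1 = 100.

100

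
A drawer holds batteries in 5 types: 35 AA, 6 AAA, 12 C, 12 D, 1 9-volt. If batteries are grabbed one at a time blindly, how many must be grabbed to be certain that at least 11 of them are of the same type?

Treat the 5 types as pigeonholes.
In the worst case we take at most 10 of each type, but all 6 AAA and all 1 9-volt (fewer than 10), giving 10 + 6 + 10 + 10 + 1 = 37.
One more battery then forces some type to 11, so 37 + 1 = 38.

38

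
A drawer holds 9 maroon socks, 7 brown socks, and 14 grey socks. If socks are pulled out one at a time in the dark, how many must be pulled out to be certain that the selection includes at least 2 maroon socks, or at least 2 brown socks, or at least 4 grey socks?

The worst case stops just short of every target: 1 maroon, 1 brown, 3 grey — 1 + 1 + 3 = 5 socks.
One more sock must push some color to its target, so 5 + 1 = 6.

6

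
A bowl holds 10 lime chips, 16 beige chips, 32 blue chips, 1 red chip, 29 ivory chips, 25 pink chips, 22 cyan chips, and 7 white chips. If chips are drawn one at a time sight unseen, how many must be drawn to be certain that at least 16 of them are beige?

To avoid beige chips as long as possible, exhaust the other 7 colors first.
The worst case draws every non-beige chip first: 10 + 32 + 1 + 29 + 25 + 22 + 7 = 126.
The next 16 draws are then forced to be beige, giving 126 + 16 = 142.

142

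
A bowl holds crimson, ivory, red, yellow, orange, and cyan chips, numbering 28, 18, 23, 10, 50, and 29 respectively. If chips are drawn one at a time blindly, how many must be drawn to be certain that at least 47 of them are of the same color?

155

In the worst case we take at most 46 of each color, but all 28 crimson, all 18 ivory, all 23 red, all 10 yellow, and all 29 cyan (fewer than 46), giving 28 + 18 + 23 + 10 + 46 + 29 = 154.
One more chip then forces some color to 47, so 154 + 1 = 155.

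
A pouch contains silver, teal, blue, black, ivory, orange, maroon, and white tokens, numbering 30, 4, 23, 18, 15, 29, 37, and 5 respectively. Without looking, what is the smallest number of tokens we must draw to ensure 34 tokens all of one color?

158

Treat the 8 colors as pigeonholes.
In the worst case we take at most 33 of each color, but all 30 silver, all 4 teal, all 23 blue, all 18 black, all 15 ivory, all 29 orange, and all 5 white (fewer than 33), giving 30 + 4 + 23 + 18 + 15 + 29 + 33 + 5 = 157.
One more token then forces some color to 34, so 157 + 1 = 158.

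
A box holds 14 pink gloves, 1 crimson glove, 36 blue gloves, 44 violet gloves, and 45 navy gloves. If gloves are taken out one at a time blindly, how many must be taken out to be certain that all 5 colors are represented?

140

The hardest color to obtain is crimson: we could draw every other glove first — 140 − 1 = 139 gloves — without a single crimson one.
The next draw must be crimson, so 139 + 1 = 140.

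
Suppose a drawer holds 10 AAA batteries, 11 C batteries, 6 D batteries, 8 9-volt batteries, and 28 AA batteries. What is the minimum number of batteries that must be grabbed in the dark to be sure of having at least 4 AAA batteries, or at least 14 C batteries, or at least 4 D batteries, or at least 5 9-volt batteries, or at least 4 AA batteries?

25

The worst case stops just short of every target: 3 AAA, all 11 C, 3 D, 4 9-volt, 3 AA — 3 + 11 + 3 + 4 + 3 = 24 batteries.
One more battery must push some type to its target, so 24 + 1 = 25.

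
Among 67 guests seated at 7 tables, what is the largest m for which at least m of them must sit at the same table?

10

If each of the 7 tables held at most 9, the total would be at most 7 × 9 = 63 < 67, a contradiction.
So at least one holds ⌈67/7⌉ = 10.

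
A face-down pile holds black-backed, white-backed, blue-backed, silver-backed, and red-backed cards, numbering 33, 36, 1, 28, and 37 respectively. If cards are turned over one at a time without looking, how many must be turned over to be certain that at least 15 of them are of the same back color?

Treat the 5 back colors as pigeonholes.
In the worst case we take at most 14 of each back color, but all 1 blue-backed (fewer than 14), giving 14 + 14 + 1 + 14 + 14 = 57.
One more card then forces some back color to 15, so 57 + 1 = 58.

58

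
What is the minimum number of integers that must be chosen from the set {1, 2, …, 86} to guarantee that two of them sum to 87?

Partition {1, …, 86} into 43 pairs: {1,86}, {2,85}, …, {43,44}.
Choosing 43 integers — say the integers 1 through 43 — takes one from each pair and avoids the property.
Choosing 44 forces two into the same pair by pigeonhole, and those sum to 87. So 44.

44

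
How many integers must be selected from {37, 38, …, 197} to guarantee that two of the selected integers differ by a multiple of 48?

Group the integers by remainder mod 48; there are 48 residue classes, each nonempty in this range.
Choosing one from each class (48 integers) avoids any shared remainder.
One more choice must repeat a class, so two differ by a multiple of 48. Hence 48 + 1 = 49.

49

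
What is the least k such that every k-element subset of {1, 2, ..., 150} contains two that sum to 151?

Partition {1, …, 150} into 75 pairs: {1,150}, {2,149}, …, {75,76}.
Choosing 75 integers — say the integers 1 through 75 — takes one from each pair and avoids the property.
Choosing 76 forces two into the same pair by pigeonhole, and those sum to 151. So 76.

76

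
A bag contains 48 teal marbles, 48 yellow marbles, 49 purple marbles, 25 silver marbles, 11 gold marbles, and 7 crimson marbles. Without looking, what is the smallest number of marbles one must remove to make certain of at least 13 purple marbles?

The worst case draws every non-purple marble first: 48 + 48 + 25 + 11 + 7 = 139.
The next 13 draws are then forced to be purple, giving 139 + 13 = 152.

152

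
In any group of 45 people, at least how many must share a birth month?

4

There are 12 months of the year, which serve as the pigeonholes.
If each of the 12 months of the year held at most 3, the total would be at most 12 × 3 = 36 < 45, a contradiction.
So at least one holds ⌈45/12⌉ = 4.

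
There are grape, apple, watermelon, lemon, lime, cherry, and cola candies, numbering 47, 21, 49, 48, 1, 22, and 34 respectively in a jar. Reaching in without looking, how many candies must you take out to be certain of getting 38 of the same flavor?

Treat the 7 flavors as pigeonholes.
In the worst case we take at most 37 of each flavor, but all 21 apple, all 1 lime, all 22 cherry, and all 34 cola (fewer than 37), giving 37 + 21 + 37 + 37 + 1 + 22 + 34 = 189.
One more candy then forces some flavor to 38, so 189 + 1 = 190.

190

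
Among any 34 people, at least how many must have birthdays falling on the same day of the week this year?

There are 7 days of the week, which serve as the pigeonholes.
If each of the 7 days of the week held at most 4, the total would be at most 7 × 4 = 28 < 34, a contradiction.
So at least one holds ⌈34/7⌉ = 5.

5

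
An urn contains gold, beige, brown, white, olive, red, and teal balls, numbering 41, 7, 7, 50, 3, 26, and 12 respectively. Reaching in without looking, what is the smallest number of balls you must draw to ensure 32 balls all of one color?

118

Treat the 7 colors as pigeonholes.
In the worst case we take at most 31 of each color, but all 7 beige, all 7 brown, all 3 olive, all 26 red, and all 12 teal (fewer than 31), giving 31 + 7 + 7 + 31 + 3 + 26 + 12 = 117.
One more ball then forces some color to 32, so 117 + 1 = 118.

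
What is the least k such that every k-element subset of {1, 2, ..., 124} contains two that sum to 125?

63

Partition {1, …, 124} into 62 pairs: {1,124}, {2,123}, …, {62,63}.
Choosing 62 integers — say the integers 1 through 62 — takes one from each pair and avoids the property.
Choosing 63 forces two into the same pair by pigeonhole, and those sum to 125. So 63.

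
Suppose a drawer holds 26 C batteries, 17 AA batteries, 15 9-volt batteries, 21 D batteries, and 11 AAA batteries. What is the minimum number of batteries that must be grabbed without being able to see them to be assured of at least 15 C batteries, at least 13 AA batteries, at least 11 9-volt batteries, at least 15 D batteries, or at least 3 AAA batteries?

53

Each of the 5 types has its own threshold; avoid all of them simultaneously.
The worst case stops just short of every target: 14 C, 12 AA, 10 9-volt, 14 D, 2 AAA — 14 + 12 + 10 + 14 + 2 = 52 batteries.
One more battery must push some type to its target, so 52 + 1 = 53.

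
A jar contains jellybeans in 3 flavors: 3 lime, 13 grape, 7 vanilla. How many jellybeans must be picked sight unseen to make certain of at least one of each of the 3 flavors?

The hardest flavor to obtain is lime: we could draw every other jellybean first — 23 − 3 = 20 jellybeans — without a single lime one.
The next draw must be lime, so 20 + 1 = 21.

21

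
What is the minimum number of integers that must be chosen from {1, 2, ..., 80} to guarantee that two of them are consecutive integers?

41

Partition {1, …, 80} into 40 pairs: {1,2}, {3,4}, …, {79,80}.
Choosing 40 integers — say the 40 even numbers 2, 4, …, 80 — takes one from each pair and avoids the property.
Choosing 41 forces two into the same pair by pigeonhole, and those are consecutive. So 41.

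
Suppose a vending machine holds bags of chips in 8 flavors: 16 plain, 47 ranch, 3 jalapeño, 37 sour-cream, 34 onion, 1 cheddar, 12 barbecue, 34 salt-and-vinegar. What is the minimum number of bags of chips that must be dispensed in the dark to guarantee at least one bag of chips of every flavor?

184

The hardest flavor to obtain is cheddar: we could draw every other bag of chips first — 184 − 1 = 183 bags of chips — without a single cheddar one.
The next draw must be cheddar, so 183 + 1 = 184.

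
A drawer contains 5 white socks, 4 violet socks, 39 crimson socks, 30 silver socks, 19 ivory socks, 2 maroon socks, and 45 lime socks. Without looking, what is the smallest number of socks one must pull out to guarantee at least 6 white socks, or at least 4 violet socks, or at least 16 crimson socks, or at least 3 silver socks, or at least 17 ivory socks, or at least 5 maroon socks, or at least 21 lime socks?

64

The worst case stops just short of every target: 5 white, 3 violet, 15 crimson, 2 silver, 16 ivory, all 2 maroon, 20 lime — 5 + 3 + 15 + 2 + 16 + 2 + 20 = 63 socks.
One more sock must push some color to its target, so 63 + 1 = 64.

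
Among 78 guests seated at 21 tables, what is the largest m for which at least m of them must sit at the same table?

4

The 78 guests fall into 21 tables.
If each of the 21 tables held at most 3, the total would be at most 21 × 3 = 63 < 78, a contradiction.
So at least one holds ⌈78/21⌉ = 4.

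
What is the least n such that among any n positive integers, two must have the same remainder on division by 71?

72

Two integers differ by a multiple of 71 exactly when they share a remainder mod 71.
There are 71 residue classes mod 71, so 71 integers can all lie in distinct classes.
One more integer must repeat a residue, giving a difference divisible by 71. So n = 71 + 1 = 72.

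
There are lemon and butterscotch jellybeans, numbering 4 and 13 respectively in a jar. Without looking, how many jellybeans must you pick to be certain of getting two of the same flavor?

3

The worst case takes 1 jellybean of each flavor without reaching 2 of any: 2 × 1 = 2.
The next jellybean must bring some flavor to 2, so 2 + 1 = 3.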